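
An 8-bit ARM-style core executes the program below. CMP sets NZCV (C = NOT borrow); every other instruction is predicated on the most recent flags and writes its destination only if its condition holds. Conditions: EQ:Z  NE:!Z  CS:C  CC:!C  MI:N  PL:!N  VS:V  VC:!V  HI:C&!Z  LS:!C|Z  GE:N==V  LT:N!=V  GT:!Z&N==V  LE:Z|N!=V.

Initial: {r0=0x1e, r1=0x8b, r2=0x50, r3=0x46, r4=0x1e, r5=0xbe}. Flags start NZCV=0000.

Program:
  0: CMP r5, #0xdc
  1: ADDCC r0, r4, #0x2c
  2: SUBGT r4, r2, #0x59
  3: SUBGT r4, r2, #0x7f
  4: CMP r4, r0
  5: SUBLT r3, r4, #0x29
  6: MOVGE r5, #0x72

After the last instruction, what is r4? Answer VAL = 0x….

[0] flags=1000 → (cmp)
[1] flags=1000 CC?T → r0=0x4a
[2] flags=1000 GT?F → skip
[3] flags=1000 GT?F → skip
[4] flags=1000 → (cmp)
[5] flags=1000 LT?T → r3=0xf5
[6] flags=1000 GE?F → skip

VAL = 0x1e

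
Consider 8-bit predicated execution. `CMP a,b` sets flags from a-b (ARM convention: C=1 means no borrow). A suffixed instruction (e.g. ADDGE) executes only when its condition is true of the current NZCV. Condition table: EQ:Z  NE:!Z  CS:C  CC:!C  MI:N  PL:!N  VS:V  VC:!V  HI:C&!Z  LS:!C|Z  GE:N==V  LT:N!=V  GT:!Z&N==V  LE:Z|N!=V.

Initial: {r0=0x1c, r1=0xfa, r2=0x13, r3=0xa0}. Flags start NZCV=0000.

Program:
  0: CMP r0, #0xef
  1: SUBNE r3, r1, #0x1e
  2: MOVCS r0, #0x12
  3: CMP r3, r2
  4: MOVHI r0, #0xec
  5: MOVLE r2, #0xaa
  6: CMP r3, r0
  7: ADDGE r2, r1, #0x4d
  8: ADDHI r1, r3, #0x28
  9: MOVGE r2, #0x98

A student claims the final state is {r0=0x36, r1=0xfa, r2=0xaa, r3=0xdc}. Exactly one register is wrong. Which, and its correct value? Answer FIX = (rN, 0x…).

FIX = (r0, 0xec)

[0] flags=0000 → (cmp)
[1] flags=0000 NE?T → r3=0xdc
[2] flags=0000 CS?F → skip
[3] flags=1010 → (cmp)
[4] flags=1010 HI?T → r0=0xec
[5] flags=1010 LE?T → r2=0xaa
[6] flags=1000 → (cmp)
[7] flags=1000 GE?F → skip
[8] flags=1000 HI?F → skip
[9] flags=1000 GE?F → skip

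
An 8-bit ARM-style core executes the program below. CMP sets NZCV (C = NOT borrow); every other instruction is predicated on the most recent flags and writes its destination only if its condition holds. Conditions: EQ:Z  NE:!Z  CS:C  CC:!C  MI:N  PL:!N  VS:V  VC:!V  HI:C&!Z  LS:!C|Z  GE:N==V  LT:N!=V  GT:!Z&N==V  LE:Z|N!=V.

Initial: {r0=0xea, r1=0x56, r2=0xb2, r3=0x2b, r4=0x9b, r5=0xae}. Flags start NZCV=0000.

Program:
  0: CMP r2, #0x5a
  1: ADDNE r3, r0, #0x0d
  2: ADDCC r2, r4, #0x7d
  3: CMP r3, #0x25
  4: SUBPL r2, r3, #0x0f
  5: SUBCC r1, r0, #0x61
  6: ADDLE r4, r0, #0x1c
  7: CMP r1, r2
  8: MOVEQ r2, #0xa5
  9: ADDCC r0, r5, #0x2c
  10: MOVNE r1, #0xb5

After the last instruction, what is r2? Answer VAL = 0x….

0: ✓ CMP  NZCV=0011
1: ✓ ADDNE  r3←0xf7
2: · ADDCC
3: ✓ CMP  NZCV=1010
4: · SUBPL
5: · SUBCC
6: ✓ ADDLE  r4←0x06
7: ✓ CMP  NZCV=1001
8: · MOVEQ
9: ✓ ADDCC  r0←0xda
10: ✓ MOVNE  r1←0xb5

VAL = 0xb2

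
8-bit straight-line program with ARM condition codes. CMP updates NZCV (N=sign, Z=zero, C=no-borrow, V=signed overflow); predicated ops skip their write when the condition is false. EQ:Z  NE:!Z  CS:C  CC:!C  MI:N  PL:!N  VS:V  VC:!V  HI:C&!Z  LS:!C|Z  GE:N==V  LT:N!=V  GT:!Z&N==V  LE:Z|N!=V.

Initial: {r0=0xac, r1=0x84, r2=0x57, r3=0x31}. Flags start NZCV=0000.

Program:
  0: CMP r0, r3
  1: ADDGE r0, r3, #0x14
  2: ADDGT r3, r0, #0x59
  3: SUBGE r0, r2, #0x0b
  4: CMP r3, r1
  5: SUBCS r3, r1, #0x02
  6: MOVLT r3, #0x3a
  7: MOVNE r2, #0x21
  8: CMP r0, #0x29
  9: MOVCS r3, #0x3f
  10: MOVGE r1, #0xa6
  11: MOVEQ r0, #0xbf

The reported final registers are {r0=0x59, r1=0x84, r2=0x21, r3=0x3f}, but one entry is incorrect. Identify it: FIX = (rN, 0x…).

[0] flags=0011 → (cmp)
[1] flags=0011 GE?F → skip
[2] flags=0011 GT?F → skip
[3] flags=0011 GE?F → skip
[4] flags=1001 → (cmp)
[5] flags=1001 CS?F → skip
[6] flags=1001 LT?F → skip
[7] flags=1001 NE?T → r2=0x21
[8] flags=1010 → (cmp)
[9] flags=1010 CS?T → r3=0x3f
[10] flags=1010 GE?F → skip
[11] flags=1010 EQ?F → skip

FIX = (r0, 0xac)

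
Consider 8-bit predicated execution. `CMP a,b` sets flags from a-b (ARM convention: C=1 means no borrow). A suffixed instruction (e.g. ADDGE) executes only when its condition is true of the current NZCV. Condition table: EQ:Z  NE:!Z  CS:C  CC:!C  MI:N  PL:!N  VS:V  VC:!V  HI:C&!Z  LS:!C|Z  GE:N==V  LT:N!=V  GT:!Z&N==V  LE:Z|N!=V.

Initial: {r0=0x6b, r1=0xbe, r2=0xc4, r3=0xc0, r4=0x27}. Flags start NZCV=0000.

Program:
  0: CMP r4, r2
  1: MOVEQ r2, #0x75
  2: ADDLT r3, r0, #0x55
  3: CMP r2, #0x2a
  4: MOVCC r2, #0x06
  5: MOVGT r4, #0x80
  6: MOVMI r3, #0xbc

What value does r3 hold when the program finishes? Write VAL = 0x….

[0] flags=0000 → (cmp)
[1] flags=0000 EQ?F → skip
[2] flags=0000 LT?F → skip
[3] flags=1010 → (cmp)
[4] flags=1010 CC?F → skip
[5] flags=1010 GT?F → skip
[6] flags=1010 MI?T → r3=0xbc

VAL = 0xbc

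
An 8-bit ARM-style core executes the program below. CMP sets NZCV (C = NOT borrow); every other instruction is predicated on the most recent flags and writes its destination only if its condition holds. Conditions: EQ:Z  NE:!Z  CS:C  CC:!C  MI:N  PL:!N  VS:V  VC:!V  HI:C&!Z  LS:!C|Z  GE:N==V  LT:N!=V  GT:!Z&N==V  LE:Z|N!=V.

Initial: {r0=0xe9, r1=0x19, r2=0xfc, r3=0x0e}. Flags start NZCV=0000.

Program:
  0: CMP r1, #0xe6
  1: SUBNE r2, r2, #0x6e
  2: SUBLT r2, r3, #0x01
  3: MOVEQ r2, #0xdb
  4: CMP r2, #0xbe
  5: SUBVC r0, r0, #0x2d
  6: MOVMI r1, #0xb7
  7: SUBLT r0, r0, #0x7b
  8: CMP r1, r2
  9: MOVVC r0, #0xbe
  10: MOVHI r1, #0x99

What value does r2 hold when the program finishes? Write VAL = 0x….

[0] flags=0000 → (cmp)
[1] flags=0000 NE?T → r2=0x8e
[2] flags=0000 LT?F → skip
[3] flags=0000 EQ?F → skip
[4] flags=1000 → (cmp)
[5] flags=1000 VC?T → r0=0xbc
[6] flags=1000 MI?T → r1=0xb7
[7] flags=1000 LT?T → r0=0x41
[8] flags=0010 → (cmp)
[9] flags=0010 VC?T → r0=0xbe
[10] flags=0010 HI?T → r1=0x99

VAL = 0x8e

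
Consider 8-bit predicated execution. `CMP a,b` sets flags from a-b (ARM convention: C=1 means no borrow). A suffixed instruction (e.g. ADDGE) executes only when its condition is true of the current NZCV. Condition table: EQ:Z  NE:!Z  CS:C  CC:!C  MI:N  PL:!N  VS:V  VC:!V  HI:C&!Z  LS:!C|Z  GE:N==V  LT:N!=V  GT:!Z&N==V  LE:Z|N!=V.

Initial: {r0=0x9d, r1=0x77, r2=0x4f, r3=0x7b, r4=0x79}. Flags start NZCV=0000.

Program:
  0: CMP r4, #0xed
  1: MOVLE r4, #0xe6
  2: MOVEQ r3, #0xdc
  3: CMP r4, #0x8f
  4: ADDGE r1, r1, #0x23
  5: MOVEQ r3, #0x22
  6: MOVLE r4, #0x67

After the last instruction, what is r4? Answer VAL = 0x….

[0] flags=1001 → (cmp)
[1] flags=1001 LE?F → skip
[2] flags=1001 EQ?F → skip
[3] flags=1001 → (cmp)
[4] flags=1001 GE?T → r1=0x9a
[5] flags=1001 EQ?F → skip
[6] flags=1001 LE?F → skip

VAL = 0x79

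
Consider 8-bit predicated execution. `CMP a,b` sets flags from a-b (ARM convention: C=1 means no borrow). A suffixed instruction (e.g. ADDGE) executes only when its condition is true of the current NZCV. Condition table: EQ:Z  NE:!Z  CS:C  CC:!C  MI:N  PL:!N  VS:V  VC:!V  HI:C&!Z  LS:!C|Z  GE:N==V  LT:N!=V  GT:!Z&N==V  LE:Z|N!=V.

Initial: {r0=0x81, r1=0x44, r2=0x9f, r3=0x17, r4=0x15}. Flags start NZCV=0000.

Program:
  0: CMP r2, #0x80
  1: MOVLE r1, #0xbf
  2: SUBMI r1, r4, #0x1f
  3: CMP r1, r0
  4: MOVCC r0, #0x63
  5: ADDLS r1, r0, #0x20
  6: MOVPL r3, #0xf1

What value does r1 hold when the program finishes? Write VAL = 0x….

0: ✓ CMP  NZCV=0010
1: · MOVLE
2: · SUBMI
3: ✓ CMP  NZCV=1001
4: ✓ MOVCC  r0←0x63
5: ✓ ADDLS  r1←0x83
6: · MOVPL

VAL = 0x83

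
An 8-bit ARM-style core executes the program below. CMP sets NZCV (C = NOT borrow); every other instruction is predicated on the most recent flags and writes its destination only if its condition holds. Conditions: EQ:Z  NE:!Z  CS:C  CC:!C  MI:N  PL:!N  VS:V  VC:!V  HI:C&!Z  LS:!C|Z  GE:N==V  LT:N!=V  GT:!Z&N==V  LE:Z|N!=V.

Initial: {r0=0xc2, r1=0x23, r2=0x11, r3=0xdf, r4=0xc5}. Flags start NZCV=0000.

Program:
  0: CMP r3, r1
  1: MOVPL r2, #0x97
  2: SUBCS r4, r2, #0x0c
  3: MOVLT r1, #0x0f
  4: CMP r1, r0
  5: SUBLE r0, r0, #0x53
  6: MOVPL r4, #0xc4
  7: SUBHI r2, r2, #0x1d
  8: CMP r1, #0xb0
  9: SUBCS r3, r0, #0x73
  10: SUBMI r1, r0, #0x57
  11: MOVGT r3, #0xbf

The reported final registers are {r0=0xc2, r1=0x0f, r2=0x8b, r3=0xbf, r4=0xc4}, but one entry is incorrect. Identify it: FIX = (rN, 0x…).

FIX = (r2, 0x11)

0: ✓ CMP  NZCV=1010
1: · MOVPL
2: ✓ SUBCS  r4←0x05
3: ✓ MOVLT  r1←0x0f
4: ✓ CMP  NZCV=0000
5: · SUBLE
6: ✓ MOVPL  r4←0xc4
7: · SUBHI
8: ✓ CMP  NZCV=0000
9: · SUBCS
10: · SUBMI
11: ✓ MOVGT  r3←0xbf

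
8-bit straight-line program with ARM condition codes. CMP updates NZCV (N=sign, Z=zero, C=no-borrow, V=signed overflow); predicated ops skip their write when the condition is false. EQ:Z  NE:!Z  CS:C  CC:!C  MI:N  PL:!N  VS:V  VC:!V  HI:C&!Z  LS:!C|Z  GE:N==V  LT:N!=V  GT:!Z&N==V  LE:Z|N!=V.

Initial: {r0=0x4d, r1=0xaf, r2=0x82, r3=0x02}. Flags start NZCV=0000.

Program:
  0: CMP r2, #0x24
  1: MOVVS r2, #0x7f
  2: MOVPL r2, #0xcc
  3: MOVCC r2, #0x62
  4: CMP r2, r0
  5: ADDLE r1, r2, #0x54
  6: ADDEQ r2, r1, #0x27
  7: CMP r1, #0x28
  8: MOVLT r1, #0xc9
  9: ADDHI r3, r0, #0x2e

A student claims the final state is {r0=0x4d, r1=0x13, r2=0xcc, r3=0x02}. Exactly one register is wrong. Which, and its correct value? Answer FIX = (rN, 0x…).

FIX = (r1, 0xc9)

[0] flags=0011 → (cmp)
[1] flags=0011 VS?T → r2=0x7f
[2] flags=0011 PL?T → r2=0xcc
[3] flags=0011 CC?F → skip
[4] flags=0011 → (cmp)
[5] flags=0011 LE?T → r1=0x20
[6] flags=0011 EQ?F → skip
[7] flags=1000 → (cmp)
[8] flags=1000 LT?T → r1=0xc9
[9] flags=1000 HI?F → skip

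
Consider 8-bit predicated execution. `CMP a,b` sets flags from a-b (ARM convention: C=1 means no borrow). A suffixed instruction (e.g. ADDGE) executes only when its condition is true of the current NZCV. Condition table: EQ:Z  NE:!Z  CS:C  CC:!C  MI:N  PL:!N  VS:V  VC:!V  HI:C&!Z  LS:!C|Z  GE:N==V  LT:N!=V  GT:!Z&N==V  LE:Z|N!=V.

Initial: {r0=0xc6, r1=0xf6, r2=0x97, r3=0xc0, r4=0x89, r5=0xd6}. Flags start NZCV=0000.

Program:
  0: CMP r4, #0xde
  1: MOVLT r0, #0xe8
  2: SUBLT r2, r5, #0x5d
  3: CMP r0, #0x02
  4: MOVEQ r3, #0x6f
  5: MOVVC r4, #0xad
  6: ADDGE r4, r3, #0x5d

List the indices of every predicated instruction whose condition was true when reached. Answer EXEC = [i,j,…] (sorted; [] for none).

EXEC = [1,2,5]

0: ✓ CMP  NZCV=1000
1: ✓ MOVLT  r0←0xe8
2: ✓ SUBLT  r2←0x79
3: ✓ CMP  NZCV=1010
4: · MOVEQ
5: ✓ MOVVC  r4←0xad
6: · ADDGE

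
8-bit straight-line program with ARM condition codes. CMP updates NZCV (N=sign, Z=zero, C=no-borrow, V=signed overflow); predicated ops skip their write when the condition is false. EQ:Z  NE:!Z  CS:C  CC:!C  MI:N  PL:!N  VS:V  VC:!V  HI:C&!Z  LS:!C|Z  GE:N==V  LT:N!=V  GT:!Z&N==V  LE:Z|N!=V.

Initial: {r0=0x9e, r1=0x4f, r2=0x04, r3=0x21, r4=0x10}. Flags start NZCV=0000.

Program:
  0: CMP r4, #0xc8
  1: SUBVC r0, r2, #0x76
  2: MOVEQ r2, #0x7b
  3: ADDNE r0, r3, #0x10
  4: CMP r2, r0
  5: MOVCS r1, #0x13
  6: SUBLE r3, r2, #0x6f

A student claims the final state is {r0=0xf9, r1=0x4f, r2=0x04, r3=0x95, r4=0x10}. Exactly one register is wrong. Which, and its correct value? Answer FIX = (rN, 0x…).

[0] flags=0000 → (cmp)
[1] flags=0000 VC?T → r0=0x8e
[2] flags=0000 EQ?F → skip
[3] flags=0000 NE?T → r0=0x31
[4] flags=1000 → (cmp)
[5] flags=1000 CS?F → skip
[6] flags=1000 LE?T → r3=0x95

FIX = (r0, 0x31)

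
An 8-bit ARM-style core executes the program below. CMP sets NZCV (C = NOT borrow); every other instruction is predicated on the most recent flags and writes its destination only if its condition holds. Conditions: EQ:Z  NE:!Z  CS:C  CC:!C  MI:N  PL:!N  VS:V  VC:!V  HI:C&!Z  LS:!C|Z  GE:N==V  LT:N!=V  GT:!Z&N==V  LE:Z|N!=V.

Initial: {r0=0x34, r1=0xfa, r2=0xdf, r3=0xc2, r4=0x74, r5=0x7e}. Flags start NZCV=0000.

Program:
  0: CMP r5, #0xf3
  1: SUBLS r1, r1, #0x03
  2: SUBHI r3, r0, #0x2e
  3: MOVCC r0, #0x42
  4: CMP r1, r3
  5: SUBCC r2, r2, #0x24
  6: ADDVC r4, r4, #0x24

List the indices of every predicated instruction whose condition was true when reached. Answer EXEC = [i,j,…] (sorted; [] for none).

[0] flags=1001 → (cmp)
[1] flags=1001 LS?T → r1=0xf7
[2] flags=1001 HI?F → skip
[3] flags=1001 CC?T → r0=0x42
[4] flags=0010 → (cmp)
[5] flags=0010 CC?F → skip
[6] flags=0010 VC?T → r4=0x98

EXEC = [1,3,6]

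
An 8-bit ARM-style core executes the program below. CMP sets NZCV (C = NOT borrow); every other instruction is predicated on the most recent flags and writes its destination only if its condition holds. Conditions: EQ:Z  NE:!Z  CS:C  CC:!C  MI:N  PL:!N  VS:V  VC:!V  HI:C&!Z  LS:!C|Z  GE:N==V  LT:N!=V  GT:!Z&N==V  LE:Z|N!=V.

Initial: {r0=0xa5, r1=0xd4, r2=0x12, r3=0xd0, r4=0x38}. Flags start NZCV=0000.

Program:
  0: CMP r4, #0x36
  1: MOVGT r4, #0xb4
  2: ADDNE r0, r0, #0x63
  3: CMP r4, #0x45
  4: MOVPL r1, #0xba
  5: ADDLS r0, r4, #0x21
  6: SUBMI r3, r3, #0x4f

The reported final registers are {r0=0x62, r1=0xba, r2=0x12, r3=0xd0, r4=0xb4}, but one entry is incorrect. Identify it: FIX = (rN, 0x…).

FIX = (r0, 0x08)

0: ✓ CMP  NZCV=0010
1: ✓ MOVGT  r4←0xb4
2: ✓ ADDNE  r0←0x08
3: ✓ CMP  NZCV=0011
4: ✓ MOVPL  r1←0xba
5: · ADDLS
6: · SUBMI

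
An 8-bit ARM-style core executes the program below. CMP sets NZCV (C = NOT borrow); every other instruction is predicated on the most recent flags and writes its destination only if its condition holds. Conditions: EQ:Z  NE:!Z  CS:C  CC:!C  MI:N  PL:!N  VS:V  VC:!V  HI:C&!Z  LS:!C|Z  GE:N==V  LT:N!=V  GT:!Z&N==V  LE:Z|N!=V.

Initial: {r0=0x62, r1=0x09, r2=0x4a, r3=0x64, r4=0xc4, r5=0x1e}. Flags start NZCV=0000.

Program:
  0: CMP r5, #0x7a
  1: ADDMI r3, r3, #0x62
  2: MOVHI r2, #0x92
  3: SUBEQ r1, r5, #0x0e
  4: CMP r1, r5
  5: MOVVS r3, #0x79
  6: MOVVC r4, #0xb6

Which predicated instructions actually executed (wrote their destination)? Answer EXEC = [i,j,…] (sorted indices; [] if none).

0: ✓ CMP  NZCV=1000
1: ✓ ADDMI  r3←0xc6
2: · MOVHI
3: · SUBEQ
4: ✓ CMP  NZCV=1000
5: · MOVVS
6: ✓ MOVVC  r4←0xb6

EXEC = [1,6]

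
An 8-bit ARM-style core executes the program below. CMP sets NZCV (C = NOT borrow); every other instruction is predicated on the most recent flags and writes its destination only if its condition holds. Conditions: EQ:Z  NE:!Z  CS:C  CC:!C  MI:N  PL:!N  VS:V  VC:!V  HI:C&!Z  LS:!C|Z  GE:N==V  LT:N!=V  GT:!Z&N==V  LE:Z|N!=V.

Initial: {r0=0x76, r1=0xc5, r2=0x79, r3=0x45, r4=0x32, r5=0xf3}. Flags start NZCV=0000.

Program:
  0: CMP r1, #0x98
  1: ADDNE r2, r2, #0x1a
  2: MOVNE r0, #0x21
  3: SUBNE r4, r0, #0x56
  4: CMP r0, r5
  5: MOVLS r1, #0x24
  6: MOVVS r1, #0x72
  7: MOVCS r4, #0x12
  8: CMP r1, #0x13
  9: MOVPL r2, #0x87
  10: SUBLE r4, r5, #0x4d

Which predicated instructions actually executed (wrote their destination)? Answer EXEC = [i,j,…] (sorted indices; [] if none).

EXEC = [1,2,3,5,9]

[0] flags=0010 → (cmp)
[1] flags=0010 NE?T → r2=0x93
[2] flags=0010 NE?T → r0=0x21
[3] flags=0010 NE?T → r4=0xcb
[4] flags=0000 → (cmp)
[5] flags=0000 LS?T → r1=0x24
[6] flags=0000 VS?F → skip
[7] flags=0000 CS?F → skip
[8] flags=0010 → (cmp)
[9] flags=0010 PL?T → r2=0x87
[10] flags=0010 LE?F → skip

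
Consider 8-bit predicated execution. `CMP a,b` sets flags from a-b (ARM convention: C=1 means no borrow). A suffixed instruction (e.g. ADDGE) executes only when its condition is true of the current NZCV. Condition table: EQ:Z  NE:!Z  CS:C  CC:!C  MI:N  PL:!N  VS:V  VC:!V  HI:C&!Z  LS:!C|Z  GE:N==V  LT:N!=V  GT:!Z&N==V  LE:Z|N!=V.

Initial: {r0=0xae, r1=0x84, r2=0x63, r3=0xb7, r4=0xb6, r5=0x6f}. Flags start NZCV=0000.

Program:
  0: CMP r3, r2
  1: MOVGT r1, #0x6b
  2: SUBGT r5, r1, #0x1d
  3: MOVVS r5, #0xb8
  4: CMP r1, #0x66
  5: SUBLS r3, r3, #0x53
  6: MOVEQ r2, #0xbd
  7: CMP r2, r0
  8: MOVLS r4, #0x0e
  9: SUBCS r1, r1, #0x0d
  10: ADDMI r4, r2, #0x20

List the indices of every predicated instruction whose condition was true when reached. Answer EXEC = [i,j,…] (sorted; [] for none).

EXEC = [3,8,10]

0: ✓ CMP  NZCV=0011
1: · MOVGT
2: · SUBGT
3: ✓ MOVVS  r5←0xb8
4: ✓ CMP  NZCV=0011
5: · SUBLS
6: · MOVEQ
7: ✓ CMP  NZCV=1001
8: ✓ MOVLS  r4←0x0e
9: · SUBCS
10: ✓ ADDMI  r4←0x83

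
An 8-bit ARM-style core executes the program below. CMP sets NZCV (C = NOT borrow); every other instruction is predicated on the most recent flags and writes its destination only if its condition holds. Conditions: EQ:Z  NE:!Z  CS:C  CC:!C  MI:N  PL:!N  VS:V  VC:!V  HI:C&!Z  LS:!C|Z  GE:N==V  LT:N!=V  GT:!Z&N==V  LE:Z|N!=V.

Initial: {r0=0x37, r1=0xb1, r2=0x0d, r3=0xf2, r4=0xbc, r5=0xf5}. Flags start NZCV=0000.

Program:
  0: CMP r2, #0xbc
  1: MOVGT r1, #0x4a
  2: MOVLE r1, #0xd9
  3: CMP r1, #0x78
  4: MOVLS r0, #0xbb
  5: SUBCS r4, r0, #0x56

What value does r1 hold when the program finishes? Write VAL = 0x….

0: ✓ CMP  NZCV=0000
1: ✓ MOVGT  r1←0x4a
2: · MOVLE
3: ✓ CMP  NZCV=1000
4: ✓ MOVLS  r0←0xbb
5: · SUBCS

VAL = 0x4a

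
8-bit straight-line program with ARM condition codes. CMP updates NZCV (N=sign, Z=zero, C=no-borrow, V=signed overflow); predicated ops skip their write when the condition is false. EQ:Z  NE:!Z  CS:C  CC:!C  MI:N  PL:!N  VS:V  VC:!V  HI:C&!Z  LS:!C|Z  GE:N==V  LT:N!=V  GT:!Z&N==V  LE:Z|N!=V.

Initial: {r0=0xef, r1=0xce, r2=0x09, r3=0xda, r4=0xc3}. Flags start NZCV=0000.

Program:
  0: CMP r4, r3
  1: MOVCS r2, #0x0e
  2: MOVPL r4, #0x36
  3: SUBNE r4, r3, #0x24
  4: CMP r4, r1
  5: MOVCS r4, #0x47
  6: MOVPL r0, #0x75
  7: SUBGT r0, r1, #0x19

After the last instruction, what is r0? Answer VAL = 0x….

VAL = 0xef

[0] flags=1000 → (cmp)
[1] flags=1000 CS?F → skip
[2] flags=1000 PL?F → skip
[3] flags=1000 NE?T → r4=0xb6
[4] flags=1000 → (cmp)
[5] flags=1000 CS?F → skip
[6] flags=1000 PL?F → skip
[7] flags=1000 GT?F → skip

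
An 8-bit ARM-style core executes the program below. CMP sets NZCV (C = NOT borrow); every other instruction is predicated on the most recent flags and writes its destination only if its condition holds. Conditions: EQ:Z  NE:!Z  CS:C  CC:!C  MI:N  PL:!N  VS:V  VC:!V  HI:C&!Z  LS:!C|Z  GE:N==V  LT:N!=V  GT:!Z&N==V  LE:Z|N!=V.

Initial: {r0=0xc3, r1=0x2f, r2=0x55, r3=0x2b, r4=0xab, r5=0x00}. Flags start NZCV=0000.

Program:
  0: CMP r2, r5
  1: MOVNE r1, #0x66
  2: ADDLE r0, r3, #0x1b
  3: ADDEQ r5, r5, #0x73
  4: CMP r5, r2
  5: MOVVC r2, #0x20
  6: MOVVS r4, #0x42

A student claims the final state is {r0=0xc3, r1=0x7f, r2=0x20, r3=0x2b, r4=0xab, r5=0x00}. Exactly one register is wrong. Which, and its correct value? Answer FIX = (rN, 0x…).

0: ✓ CMP  NZCV=0010
1: ✓ MOVNE  r1←0x66
2: · ADDLE
3: · ADDEQ
4: ✓ CMP  NZCV=1000
5: ✓ MOVVC  r2←0x20
6: · MOVVS

FIX = (r1, 0x66)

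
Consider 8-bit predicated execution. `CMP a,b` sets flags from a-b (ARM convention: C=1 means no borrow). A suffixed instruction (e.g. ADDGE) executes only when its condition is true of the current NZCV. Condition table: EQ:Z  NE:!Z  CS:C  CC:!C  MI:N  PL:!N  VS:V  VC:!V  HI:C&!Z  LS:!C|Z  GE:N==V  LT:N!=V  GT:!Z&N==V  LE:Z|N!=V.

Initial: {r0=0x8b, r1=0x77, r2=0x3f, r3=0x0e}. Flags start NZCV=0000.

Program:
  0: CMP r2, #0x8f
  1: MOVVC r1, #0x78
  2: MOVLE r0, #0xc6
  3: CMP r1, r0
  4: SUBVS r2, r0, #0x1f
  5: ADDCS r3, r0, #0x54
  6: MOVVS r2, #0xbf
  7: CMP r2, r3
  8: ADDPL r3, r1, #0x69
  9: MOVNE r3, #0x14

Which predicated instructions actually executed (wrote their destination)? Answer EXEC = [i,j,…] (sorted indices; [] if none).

EXEC = [4,6,9]

[0] flags=1001 → (cmp)
[1] flags=1001 VC?F → skip
[2] flags=1001 LE?F → skip
[3] flags=1001 → (cmp)
[4] flags=1001 VS?T → r2=0x6c
[5] flags=1001 CS?F → skip
[6] flags=1001 VS?T → r2=0xbf
[7] flags=1010 → (cmp)
[8] flags=1010 PL?F → skip
[9] flags=1010 NE?T → r3=0x14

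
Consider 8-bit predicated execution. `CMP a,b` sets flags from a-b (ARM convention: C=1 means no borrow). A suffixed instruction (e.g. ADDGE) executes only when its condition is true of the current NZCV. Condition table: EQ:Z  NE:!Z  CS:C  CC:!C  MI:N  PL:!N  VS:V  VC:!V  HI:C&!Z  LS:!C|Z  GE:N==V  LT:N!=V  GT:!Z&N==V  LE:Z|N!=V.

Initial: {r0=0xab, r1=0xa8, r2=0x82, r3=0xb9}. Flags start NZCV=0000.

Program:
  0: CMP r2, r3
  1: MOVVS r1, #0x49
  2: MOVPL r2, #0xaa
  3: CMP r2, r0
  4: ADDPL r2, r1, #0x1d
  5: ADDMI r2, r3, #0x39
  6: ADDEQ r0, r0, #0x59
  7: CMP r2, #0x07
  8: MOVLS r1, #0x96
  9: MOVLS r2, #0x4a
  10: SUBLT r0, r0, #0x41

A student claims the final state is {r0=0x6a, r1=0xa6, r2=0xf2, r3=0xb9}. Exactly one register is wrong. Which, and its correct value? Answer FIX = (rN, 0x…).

FIX = (r1, 0xa8)

[0] flags=1000 → (cmp)
[1] flags=1000 VS?F → skip
[2] flags=1000 PL?F → skip
[3] flags=1000 → (cmp)
[4] flags=1000 PL?F → skip
[5] flags=1000 MI?T → r2=0xf2
[6] flags=1000 EQ?F → skip
[7] flags=1010 → (cmp)
[8] flags=1010 LS?F → skip
[9] flags=1010 LS?F → skip
[10] flags=1010 LT?T → r0=0x6a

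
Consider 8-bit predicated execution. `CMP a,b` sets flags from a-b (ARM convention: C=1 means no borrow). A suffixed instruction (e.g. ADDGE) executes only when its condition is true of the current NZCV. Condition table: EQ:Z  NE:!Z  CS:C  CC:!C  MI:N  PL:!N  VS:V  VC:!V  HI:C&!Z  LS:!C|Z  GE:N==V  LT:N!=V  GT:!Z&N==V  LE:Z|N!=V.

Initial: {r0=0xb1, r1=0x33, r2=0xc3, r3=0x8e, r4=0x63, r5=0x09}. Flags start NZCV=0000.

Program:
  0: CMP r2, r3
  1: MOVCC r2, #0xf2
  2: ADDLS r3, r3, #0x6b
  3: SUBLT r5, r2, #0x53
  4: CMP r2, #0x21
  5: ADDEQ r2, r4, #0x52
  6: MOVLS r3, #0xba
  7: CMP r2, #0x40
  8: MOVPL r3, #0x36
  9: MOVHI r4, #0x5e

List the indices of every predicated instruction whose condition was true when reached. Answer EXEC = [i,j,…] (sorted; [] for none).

EXEC = [9]

0: ✓ CMP  NZCV=0010
1: · MOVCC
2: · ADDLS
3: · SUBLT
4: ✓ CMP  NZCV=1010
5: · ADDEQ
6: · MOVLS
7: ✓ CMP  NZCV=1010
8: · MOVPL
9: ✓ MOVHI  r4←0x5e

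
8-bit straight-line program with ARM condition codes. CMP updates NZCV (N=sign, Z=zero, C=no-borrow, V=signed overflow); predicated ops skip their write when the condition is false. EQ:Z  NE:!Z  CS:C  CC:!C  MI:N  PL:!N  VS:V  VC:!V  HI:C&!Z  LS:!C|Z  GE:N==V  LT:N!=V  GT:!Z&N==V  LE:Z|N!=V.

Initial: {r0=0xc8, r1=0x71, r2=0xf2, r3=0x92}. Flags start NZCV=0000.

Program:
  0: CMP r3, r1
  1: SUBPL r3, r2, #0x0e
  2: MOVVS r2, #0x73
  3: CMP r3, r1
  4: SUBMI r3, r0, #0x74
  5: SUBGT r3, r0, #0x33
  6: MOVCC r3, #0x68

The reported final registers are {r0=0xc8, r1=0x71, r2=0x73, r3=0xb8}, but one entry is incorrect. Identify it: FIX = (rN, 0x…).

0: ✓ CMP  NZCV=0011
1: ✓ SUBPL  r3←0xe4
2: ✓ MOVVS  r2←0x73
3: ✓ CMP  NZCV=0011
4: · SUBMI
5: · SUBGT
6: · MOVCC

FIX = (r3, 0xe4)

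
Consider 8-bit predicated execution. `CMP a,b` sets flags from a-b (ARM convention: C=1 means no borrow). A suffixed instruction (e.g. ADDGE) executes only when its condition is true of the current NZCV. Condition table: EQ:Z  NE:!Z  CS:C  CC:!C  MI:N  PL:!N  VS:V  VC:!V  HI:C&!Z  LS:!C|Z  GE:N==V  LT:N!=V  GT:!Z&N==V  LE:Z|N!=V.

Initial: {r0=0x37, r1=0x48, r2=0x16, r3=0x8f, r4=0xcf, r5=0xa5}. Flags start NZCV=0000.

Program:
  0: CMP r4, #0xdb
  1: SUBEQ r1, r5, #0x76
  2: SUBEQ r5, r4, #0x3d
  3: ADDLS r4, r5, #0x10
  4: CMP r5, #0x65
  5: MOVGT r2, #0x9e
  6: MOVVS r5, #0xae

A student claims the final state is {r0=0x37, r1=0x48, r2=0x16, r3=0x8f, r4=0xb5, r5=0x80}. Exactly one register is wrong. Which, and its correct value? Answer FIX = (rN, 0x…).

0: ✓ CMP  NZCV=1000
1: · SUBEQ
2: · SUBEQ
3: ✓ ADDLS  r4←0xb5
4: ✓ CMP  NZCV=0011
5: · MOVGT
6: ✓ MOVVS  r5←0xae

FIX = (r5, 0xae)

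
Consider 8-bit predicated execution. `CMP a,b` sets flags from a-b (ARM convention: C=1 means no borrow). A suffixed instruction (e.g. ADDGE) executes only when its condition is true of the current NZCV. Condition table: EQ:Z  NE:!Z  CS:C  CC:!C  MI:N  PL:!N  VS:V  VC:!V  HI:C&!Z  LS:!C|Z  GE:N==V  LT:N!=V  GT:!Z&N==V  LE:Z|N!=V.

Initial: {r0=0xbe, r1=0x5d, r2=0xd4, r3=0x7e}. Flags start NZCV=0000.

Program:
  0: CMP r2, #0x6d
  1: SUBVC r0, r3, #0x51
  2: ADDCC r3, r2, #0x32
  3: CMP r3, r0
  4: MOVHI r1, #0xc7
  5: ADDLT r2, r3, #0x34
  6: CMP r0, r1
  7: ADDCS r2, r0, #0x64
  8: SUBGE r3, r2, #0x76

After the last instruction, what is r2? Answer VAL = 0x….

VAL = 0x22

[0] flags=0011 → (cmp)
[1] flags=0011 VC?F → skip
[2] flags=0011 CC?F → skip
[3] flags=1001 → (cmp)
[4] flags=1001 HI?F → skip
[5] flags=1001 LT?F → skip
[6] flags=0011 → (cmp)
[7] flags=0011 CS?T → r2=0x22
[8] flags=0011 GE?F → skip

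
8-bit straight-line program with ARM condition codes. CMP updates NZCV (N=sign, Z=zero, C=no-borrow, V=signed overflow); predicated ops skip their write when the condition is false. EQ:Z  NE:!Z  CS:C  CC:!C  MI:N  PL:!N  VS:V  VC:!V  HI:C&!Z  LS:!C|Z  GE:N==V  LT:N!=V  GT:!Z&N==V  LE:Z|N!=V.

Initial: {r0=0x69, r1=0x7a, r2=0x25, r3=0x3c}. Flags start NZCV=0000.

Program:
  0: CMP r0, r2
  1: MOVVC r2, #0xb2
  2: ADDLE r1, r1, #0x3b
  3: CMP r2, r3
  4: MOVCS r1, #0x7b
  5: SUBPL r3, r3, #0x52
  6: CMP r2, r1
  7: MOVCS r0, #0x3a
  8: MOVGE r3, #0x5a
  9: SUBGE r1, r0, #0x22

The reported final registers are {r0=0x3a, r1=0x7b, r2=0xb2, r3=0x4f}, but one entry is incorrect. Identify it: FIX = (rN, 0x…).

0: ✓ CMP  NZCV=0010
1: ✓ MOVVC  r2←0xb2
2: · ADDLE
3: ✓ CMP  NZCV=0011
4: ✓ MOVCS  r1←0x7b
5: ✓ SUBPL  r3←0xea
6: ✓ CMP  NZCV=0011
7: ✓ MOVCS  r0←0x3a
8: · MOVGE
9: · SUBGE

FIX = (r3, 0xea)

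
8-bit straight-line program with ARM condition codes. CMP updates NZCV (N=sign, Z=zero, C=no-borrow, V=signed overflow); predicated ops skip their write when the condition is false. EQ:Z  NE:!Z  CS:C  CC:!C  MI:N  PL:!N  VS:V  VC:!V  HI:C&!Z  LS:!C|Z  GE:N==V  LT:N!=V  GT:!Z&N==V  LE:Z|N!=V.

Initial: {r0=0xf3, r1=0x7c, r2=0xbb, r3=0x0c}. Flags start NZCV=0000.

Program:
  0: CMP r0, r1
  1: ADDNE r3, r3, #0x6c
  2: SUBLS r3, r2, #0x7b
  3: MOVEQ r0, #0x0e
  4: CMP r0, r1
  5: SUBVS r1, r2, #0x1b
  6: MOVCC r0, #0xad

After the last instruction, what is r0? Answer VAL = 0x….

0: ✓ CMP  NZCV=0011
1: ✓ ADDNE  r3←0x78
2: · SUBLS
3: · MOVEQ
4: ✓ CMP  NZCV=0011
5: ✓ SUBVS  r1←0xa0
6: · MOVCC

VAL = 0xf3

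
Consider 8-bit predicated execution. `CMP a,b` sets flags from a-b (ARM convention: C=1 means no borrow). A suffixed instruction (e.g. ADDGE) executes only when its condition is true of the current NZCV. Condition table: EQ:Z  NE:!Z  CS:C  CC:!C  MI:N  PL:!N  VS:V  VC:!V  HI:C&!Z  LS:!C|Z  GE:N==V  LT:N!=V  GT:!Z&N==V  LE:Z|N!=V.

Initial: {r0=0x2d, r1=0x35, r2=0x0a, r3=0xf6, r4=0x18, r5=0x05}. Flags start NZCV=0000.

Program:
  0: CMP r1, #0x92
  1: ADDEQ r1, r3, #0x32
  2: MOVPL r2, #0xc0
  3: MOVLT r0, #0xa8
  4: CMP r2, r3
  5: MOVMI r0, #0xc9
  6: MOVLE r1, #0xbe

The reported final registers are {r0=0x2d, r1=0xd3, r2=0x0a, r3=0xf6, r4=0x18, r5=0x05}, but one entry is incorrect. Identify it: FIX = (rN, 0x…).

FIX = (r1, 0x35)

[0] flags=1001 → (cmp)
[1] flags=1001 EQ?F → skip
[2] flags=1001 PL?F → skip
[3] flags=1001 LT?F → skip
[4] flags=0000 → (cmp)
[5] flags=0000 MI?F → skip
[6] flags=0000 LE?F → skip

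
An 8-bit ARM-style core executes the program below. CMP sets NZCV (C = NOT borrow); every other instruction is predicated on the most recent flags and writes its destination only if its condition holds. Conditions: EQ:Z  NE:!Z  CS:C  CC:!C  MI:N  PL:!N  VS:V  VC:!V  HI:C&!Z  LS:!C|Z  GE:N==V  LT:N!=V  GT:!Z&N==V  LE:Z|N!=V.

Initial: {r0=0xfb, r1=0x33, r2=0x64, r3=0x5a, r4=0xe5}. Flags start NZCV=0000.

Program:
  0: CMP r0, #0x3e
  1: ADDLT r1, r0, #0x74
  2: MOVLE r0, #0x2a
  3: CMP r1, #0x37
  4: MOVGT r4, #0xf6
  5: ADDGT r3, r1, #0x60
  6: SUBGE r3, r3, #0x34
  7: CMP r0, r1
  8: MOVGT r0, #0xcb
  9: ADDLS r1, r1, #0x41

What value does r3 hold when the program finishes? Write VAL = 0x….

[0] flags=1010 → (cmp)
[1] flags=1010 LT?T → r1=0x6f
[2] flags=1010 LE?T → r0=0x2a
[3] flags=0010 → (cmp)
[4] flags=0010 GT?T → r4=0xf6
[5] flags=0010 GT?T → r3=0xcf
[6] flags=0010 GE?T → r3=0x9b
[7] flags=1000 → (cmp)
[8] flags=1000 GT?F → skip
[9] flags=1000 LS?T → r1=0xb0

VAL = 0x9b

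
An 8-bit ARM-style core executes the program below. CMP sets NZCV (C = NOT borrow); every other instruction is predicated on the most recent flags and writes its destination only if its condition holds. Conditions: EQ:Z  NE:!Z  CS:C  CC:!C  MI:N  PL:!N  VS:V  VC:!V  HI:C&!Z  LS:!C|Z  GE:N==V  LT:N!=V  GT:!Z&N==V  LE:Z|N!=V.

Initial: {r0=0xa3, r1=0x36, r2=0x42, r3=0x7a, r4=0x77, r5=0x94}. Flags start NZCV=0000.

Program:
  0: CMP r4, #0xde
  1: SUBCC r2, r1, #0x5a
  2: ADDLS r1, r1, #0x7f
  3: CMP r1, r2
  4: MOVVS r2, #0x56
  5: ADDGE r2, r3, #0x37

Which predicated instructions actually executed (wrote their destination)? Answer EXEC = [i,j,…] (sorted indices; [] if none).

EXEC = [1,2]

[0] flags=1001 → (cmp)
[1] flags=1001 CC?T → r2=0xdc
[2] flags=1001 LS?T → r1=0xb5
[3] flags=1000 → (cmp)
[4] flags=1000 VS?F → skip
[5] flags=1000 GE?F → skip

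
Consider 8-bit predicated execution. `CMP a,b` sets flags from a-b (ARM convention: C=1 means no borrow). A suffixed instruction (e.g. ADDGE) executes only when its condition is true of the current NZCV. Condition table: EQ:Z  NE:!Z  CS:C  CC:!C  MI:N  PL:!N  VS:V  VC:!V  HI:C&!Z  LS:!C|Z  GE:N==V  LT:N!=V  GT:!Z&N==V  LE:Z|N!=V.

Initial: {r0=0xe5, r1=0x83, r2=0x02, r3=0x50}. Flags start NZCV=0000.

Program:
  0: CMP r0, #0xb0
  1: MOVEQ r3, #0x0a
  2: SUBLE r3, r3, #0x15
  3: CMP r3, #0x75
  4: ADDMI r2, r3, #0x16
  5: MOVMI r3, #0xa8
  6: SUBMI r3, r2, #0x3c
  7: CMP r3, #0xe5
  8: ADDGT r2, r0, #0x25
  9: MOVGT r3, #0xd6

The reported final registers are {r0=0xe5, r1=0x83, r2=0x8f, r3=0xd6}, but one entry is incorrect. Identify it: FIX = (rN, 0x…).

0: ✓ CMP  NZCV=0010
1: · MOVEQ
2: · SUBLE
3: ✓ CMP  NZCV=1000
4: ✓ ADDMI  r2←0x66
5: ✓ MOVMI  r3←0xa8
6: ✓ SUBMI  r3←0x2a
7: ✓ CMP  NZCV=0000
8: ✓ ADDGT  r2←0x0a
9: ✓ MOVGT  r3←0xd6

FIX = (r2, 0x0a)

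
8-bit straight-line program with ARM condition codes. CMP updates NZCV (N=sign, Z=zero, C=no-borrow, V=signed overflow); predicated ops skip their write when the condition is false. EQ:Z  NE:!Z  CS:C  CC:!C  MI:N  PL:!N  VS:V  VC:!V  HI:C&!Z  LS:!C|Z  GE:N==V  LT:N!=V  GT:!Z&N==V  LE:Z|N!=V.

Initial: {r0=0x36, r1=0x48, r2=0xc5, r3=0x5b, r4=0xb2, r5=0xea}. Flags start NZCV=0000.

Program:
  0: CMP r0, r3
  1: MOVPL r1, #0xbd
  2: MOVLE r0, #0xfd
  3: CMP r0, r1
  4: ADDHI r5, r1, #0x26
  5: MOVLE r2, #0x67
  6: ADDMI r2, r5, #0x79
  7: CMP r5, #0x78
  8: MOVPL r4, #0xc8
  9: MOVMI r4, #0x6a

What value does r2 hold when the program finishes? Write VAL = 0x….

VAL = 0xe7

[0] flags=1000 → (cmp)
[1] flags=1000 PL?F → skip
[2] flags=1000 LE?T → r0=0xfd
[3] flags=1010 → (cmp)
[4] flags=1010 HI?T → r5=0x6e
[5] flags=1010 LE?T → r2=0x67
[6] flags=1010 MI?T → r2=0xe7
[7] flags=1000 → (cmp)
[8] flags=1000 PL?F → skip
[9] flags=1000 MI?T → r4=0x6a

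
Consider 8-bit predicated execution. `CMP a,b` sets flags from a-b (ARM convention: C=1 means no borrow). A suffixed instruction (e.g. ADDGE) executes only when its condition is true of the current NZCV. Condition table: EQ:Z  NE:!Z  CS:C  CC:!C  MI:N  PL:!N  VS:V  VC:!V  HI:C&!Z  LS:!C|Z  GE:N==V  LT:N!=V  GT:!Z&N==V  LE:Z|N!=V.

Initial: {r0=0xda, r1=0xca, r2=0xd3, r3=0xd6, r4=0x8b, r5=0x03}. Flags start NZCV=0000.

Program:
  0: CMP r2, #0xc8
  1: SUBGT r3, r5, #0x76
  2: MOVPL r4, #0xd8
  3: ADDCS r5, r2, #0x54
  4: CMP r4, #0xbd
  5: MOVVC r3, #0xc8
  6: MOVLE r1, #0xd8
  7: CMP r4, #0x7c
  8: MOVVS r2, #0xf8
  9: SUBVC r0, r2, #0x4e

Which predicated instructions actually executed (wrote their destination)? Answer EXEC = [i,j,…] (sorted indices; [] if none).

0: ✓ CMP  NZCV=0010
1: ✓ SUBGT  r3←0x8d
2: ✓ MOVPL  r4←0xd8
3: ✓ ADDCS  r5←0x27
4: ✓ CMP  NZCV=0010
5: ✓ MOVVC  r3←0xc8
6: · MOVLE
7: ✓ CMP  NZCV=0011
8: ✓ MOVVS  r2←0xf8
9: · SUBVC

EXEC = [1,2,3,5,8]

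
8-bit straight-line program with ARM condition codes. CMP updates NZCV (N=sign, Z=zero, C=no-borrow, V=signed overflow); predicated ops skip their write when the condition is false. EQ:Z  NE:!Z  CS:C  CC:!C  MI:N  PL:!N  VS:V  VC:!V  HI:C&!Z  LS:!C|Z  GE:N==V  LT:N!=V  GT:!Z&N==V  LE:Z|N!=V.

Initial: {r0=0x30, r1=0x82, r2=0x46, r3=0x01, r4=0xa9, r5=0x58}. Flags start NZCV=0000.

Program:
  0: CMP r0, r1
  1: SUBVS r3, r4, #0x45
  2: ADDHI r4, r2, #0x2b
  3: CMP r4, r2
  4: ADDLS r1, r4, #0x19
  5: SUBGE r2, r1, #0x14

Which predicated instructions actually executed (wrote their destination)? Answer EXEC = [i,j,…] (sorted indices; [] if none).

[0] flags=1001 → (cmp)
[1] flags=1001 VS?T → r3=0x64
[2] flags=1001 HI?F → skip
[3] flags=0011 → (cmp)
[4] flags=0011 LS?F → skip
[5] flags=0011 GE?F → skip

EXEC = [1]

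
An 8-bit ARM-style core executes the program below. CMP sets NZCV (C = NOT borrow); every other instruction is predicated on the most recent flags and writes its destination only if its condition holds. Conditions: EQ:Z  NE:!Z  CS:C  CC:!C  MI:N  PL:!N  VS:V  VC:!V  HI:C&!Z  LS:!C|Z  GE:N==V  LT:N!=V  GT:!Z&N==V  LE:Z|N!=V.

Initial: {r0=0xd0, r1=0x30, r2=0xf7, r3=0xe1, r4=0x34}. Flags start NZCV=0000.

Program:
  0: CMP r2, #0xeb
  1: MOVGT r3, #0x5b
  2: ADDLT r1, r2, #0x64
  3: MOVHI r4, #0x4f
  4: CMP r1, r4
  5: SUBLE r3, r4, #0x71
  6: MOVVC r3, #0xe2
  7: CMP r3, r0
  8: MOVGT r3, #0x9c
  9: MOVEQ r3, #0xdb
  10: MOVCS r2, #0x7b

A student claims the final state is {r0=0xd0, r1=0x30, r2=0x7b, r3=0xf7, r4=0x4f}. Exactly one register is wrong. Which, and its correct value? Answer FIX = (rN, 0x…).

FIX = (r3, 0x9c)

[0] flags=0010 → (cmp)
[1] flags=0010 GT?T → r3=0x5b
[2] flags=0010 LT?F → skip
[3] flags=0010 HI?T → r4=0x4f
[4] flags=1000 → (cmp)
[5] flags=1000 LE?T → r3=0xde
[6] flags=1000 VC?T → r3=0xe2
[7] flags=0010 → (cmp)
[8] flags=0010 GT?T → r3=0x9c
[9] flags=0010 EQ?F → skip
[10] flags=0010 CS?T → r2=0x7b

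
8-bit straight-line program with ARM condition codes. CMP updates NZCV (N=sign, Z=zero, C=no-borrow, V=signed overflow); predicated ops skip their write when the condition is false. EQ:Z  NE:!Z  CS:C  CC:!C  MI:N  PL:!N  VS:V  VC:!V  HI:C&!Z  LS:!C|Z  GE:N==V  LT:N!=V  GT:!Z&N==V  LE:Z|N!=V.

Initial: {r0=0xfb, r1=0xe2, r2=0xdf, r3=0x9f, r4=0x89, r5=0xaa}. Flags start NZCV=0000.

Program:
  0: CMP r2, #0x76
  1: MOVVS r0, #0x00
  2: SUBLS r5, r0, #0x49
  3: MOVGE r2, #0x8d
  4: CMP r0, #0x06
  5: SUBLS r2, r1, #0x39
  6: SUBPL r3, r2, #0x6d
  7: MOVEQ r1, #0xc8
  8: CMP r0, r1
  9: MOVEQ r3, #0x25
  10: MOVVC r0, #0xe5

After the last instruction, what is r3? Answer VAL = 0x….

0: ✓ CMP  NZCV=0011
1: ✓ MOVVS  r0←0x00
2: · SUBLS
3: · MOVGE
4: ✓ CMP  NZCV=1000
5: ✓ SUBLS  r2←0xa9
6: · SUBPL
7: · MOVEQ
8: ✓ CMP  NZCV=0000
9: · MOVEQ
10: ✓ MOVVC  r0←0xe5

VAL = 0x9f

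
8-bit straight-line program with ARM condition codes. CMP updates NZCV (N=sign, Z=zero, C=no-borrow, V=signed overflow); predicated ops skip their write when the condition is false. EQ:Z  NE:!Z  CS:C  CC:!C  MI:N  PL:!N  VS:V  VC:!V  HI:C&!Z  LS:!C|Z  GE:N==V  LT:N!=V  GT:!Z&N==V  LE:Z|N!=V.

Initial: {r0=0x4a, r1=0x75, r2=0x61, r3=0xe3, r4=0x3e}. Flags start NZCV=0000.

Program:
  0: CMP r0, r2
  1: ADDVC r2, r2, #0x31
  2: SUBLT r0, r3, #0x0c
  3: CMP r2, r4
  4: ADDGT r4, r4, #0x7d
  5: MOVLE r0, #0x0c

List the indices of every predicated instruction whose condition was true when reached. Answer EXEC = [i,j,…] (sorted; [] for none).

EXEC = [1,2,5]

0: ✓ CMP  NZCV=1000
1: ✓ ADDVC  r2←0x92
2: ✓ SUBLT  r0←0xd7
3: ✓ CMP  NZCV=0011
4: · ADDGT
5: ✓ MOVLE  r0←0x0c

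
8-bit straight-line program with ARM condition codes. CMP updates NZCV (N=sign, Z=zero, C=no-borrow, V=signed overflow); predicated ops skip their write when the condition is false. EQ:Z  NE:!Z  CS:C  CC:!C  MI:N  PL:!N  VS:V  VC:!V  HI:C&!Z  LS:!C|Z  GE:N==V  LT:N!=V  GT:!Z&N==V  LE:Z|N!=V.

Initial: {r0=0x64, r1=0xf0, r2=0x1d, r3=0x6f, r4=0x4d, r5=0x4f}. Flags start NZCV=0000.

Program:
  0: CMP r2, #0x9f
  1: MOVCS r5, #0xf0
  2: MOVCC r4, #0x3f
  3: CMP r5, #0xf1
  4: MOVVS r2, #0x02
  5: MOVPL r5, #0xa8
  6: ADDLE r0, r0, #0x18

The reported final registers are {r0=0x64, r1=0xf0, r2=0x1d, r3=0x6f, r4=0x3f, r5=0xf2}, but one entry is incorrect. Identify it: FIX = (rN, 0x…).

0: ✓ CMP  NZCV=0000
1: · MOVCS
2: ✓ MOVCC  r4←0x3f
3: ✓ CMP  NZCV=0000
4: · MOVVS
5: ✓ MOVPL  r5←0xa8
6: · ADDLE

FIX = (r5, 0xa8)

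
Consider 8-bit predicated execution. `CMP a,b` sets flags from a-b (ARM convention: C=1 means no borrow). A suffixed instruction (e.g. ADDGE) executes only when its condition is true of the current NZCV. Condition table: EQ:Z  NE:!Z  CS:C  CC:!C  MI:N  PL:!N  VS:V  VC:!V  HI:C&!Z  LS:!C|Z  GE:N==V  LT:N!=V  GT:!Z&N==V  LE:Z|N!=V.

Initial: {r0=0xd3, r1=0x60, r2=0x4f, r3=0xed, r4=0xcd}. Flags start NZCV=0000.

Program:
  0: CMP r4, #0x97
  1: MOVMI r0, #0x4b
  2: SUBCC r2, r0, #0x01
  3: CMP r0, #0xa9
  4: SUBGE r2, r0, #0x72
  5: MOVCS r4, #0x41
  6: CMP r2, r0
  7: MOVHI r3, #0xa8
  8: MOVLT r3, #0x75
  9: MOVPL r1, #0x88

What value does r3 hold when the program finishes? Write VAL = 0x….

VAL = 0xed

[0] flags=0010 → (cmp)
[1] flags=0010 MI?F → skip
[2] flags=0010 CC?F → skip
[3] flags=0010 → (cmp)
[4] flags=0010 GE?T → r2=0x61
[5] flags=0010 CS?T → r4=0x41
[6] flags=1001 → (cmp)
[7] flags=1001 HI?F → skip
[8] flags=1001 LT?F → skip
[9] flags=1001 PL?F → skip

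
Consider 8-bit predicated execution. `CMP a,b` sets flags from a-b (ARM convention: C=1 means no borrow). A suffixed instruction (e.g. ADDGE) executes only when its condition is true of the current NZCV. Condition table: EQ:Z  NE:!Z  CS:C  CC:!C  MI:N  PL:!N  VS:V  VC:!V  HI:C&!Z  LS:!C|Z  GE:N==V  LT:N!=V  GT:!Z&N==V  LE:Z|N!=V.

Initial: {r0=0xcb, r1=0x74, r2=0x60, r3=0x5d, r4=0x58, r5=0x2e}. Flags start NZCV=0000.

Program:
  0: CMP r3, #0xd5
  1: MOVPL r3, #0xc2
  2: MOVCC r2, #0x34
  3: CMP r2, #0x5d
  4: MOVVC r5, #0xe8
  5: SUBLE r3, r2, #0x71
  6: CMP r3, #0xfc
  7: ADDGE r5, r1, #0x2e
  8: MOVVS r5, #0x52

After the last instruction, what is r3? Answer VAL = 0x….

VAL = 0xc3

0: ✓ CMP  NZCV=1001
1: · MOVPL
2: ✓ MOVCC  r2←0x34
3: ✓ CMP  NZCV=1000
4: ✓ MOVVC  r5←0xe8
5: ✓ SUBLE  r3←0xc3
6: ✓ CMP  NZCV=1000
7: · ADDGE
8: · MOVVS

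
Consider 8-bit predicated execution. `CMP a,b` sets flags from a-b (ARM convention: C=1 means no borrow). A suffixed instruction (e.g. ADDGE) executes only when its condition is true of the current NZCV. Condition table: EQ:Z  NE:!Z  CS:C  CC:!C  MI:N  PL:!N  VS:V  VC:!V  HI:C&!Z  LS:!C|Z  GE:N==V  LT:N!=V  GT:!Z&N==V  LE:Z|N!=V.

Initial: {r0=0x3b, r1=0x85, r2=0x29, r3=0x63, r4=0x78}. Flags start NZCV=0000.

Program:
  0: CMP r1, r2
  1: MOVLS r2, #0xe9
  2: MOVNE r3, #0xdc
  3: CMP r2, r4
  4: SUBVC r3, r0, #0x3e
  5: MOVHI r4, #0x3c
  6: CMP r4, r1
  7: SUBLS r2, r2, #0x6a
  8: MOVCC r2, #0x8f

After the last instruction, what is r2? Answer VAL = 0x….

[0] flags=0011 → (cmp)
[1] flags=0011 LS?F → skip
[2] flags=0011 NE?T → r3=0xdc
[3] flags=1000 → (cmp)
[4] flags=1000 VC?T → r3=0xfd
[5] flags=1000 HI?F → skip
[6] flags=1001 → (cmp)
[7] flags=1001 LS?T → r2=0xbf
[8] flags=1001 CC?T → r2=0x8f

VAL = 0x8f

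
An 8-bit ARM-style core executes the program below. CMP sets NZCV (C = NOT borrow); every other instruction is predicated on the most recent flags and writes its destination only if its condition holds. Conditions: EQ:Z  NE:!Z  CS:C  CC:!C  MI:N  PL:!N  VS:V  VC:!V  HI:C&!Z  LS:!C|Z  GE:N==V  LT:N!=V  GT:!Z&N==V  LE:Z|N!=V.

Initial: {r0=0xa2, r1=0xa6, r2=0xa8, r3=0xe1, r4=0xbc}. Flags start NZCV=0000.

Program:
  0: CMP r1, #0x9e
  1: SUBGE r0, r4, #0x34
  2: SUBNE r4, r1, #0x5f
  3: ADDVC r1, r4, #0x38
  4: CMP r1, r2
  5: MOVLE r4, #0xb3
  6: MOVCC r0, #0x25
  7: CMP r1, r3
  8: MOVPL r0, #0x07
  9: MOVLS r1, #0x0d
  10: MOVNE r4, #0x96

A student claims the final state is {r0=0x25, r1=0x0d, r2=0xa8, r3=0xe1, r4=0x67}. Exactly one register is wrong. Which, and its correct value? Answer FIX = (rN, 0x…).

FIX = (r4, 0x96)

[0] flags=0010 → (cmp)
[1] flags=0010 GE?T → r0=0x88
[2] flags=0010 NE?T → r4=0x47
[3] flags=0010 VC?T → r1=0x7f
[4] flags=1001 → (cmp)
[5] flags=1001 LE?F → skip
[6] flags=1001 CC?T → r0=0x25
[7] flags=1001 → (cmp)
[8] flags=1001 PL?F → skip
[9] flags=1001 LS?T → r1=0x0d
[10] flags=1001 NE?T → r4=0x96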